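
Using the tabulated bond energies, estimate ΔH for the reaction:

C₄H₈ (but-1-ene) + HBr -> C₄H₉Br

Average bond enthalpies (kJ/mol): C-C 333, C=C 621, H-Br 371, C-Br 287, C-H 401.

Bonds broken (reactants):
  C-C: 2 × 333 = 666
  C-H: 8 × 401 = 3208
  C=C: 1 × 621 = 621
  H-Br: 1 × 371 = 371
  Σ(broken) = 4866 kJ
Bonds formed (products):
  C-Br: 1 × 287 = 287
  C-C: 3 × 333 = 999
  C-H: 9 × 401 = 3609
  Σ(formed) = 4895 kJ
ΔH = Σ(broken) − Σ(formed) = 4866 − 4895 = −29 kJ

ΔH ≈ −29 kJ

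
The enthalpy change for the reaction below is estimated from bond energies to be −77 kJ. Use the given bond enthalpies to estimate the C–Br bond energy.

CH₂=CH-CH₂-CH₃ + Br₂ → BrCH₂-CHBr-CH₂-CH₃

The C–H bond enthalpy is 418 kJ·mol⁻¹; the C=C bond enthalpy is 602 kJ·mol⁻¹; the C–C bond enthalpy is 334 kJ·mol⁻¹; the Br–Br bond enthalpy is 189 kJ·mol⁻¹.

Let D be the C–Br bond energy.
Σ(broken) = 1×189 + 2×334 + 8×418 + 1×602 = 4803
Σ(formed) = 2×D + 3×334 + 8×418 = 4346 + 2D
ΔH = Σ(broken) − Σ(formed) = (4803) − (4346 + 2D) = +457 − 2D
Setting this equal to −77 kJ gives 2D = 534, so D = 267 kJ/mol.

D(C–Br) ≈ 267 kJ/mol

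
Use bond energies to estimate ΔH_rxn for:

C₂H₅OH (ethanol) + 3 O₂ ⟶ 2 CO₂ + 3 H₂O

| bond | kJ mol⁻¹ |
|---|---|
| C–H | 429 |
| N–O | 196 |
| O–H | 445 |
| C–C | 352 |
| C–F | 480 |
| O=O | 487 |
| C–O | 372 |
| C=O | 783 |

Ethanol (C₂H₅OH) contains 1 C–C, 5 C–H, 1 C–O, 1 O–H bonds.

ΔH ≈ −1027 kJ

Bonds broken (reactants):
  C–C: 1 × 352 = 352
  C–H: 5 × 429 = 2145
  C–O: 1 × 372 = 372
  O–H: 1 × 445 = 445
  O=O: 3 × 487 = 1461
  Σ(broken) = 4775 kJ
Bonds formed (products):
  C=O: 4 × 783 = 3132
  O–H: 6 × 445 = 2670
  Σ(formed) = 5802 kJ
ΔH = Σ(broken) − Σ(formed) = 4775 − 5802 = −1027 kJ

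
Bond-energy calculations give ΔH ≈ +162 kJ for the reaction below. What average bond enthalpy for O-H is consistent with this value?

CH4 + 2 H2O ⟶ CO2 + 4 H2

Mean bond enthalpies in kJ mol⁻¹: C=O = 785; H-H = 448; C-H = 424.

D(O-H) ≈ 457 kJ/mol

Let D be the O-H bond energy.
Σ(broken) = 4×424 + 4×D = 1696 + 4D
Σ(formed) = 2×785 + 4×448 = 3362
ΔH = Σ(broken) − Σ(formed) = (1696 + 4D) − (3362) = −1666 + 4D
Setting this equal to +162 kJ gives 4D = 1828, so D = 457 kJ/mol.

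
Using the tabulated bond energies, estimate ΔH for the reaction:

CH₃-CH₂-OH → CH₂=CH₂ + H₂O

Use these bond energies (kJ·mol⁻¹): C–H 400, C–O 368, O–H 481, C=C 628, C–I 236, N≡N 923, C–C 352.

Bonds broken (reactants):
  C–C: 1 × 352 = 352
  C–H: 5 × 400 = 2000
  C–O: 1 × 368 = 368
  O–H: 1 × 481 = 481
  Σ(broken) = 3201 kJ
Bonds formed (products):
  C–H: 4 × 400 = 1600
  C=C: 1 × 628 = 628
  O–H: 2 × 481 = 962
  Σ(formed) = 3190 kJ
ΔH = Σ(broken) − Σ(formed) = 3201 − 3190 = +11 kJ

ΔH ≈ +11 kJ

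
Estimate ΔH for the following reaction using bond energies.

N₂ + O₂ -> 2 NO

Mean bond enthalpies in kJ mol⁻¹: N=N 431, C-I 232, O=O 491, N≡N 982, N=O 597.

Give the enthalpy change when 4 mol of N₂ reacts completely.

Bonds broken (reactants):
  N≡N: 1 × 982 = 982
  O=O: 1 × 491 = 491
  Σ(broken) = 1473 kJ
Bonds formed (products):
  N=O: 2 × 597 = 1194
  Σ(formed) = 1194 kJ
ΔH = Σ(broken) − Σ(formed) = 1473 − 1194 = +279 kJ
For 4× the reaction as written: 4 × (+279) = +1116 kJ

ΔH = +1116 kJ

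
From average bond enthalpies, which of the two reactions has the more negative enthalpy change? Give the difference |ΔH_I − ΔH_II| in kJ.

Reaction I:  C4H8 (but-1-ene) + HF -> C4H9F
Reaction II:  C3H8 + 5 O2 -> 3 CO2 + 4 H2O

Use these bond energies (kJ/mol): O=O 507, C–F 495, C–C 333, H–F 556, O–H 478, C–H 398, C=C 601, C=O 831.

Reaction II, by 2356 kJ

Reaction I:
  Bonds broken (reactants):
    C–C: 2 × 333 = 666
    C–H: 8 × 398 = 3184
    C=C: 1 × 601 = 601
    H–F: 1 × 556 = 556
    Σ(broken) = 5007 kJ
  Bonds formed (products):
    C–C: 3 × 333 = 999
    C–F: 1 × 495 = 495
    C–H: 9 × 398 = 3582
    Σ(formed) = 5076 kJ
  ΔH_I = 5007 − 5076 = −69 kJ
Reaction II:
  Bonds broken (reactants):
    C–C: 2 × 333 = 666
    C–H: 8 × 398 = 3184
    O=O: 5 × 507 = 2535
    Σ(broken) = 6385 kJ
  Bonds formed (products):
    C=O: 6 × 831 = 4986
    O–H: 8 × 478 = 3824
    Σ(formed) = 8810 kJ
  ΔH_II = 6385 − 8810 = −2425 kJ
ΔH_I − ΔH_II = +2356 kJ, so reaction II has the more negative ΔH; |ΔH_I − ΔH_II| = 2356 kJ.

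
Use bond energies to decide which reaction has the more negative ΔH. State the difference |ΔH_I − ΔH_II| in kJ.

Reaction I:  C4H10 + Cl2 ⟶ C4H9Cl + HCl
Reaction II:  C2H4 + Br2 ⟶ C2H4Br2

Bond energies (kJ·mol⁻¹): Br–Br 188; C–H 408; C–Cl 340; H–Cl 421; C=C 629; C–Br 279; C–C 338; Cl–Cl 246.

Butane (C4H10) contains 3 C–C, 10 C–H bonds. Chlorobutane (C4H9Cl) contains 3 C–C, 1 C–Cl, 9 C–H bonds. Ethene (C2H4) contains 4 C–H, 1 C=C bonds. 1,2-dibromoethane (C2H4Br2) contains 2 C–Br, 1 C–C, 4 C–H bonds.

Reaction I:
  Bonds broken (reactants):
    C–C: 3 × 338 = 1014
    C–H: 10 × 408 = 4080
    Cl–Cl: 1 × 246 = 246
    Σ(broken) = 5340 kJ
  Bonds formed (products):
    C–C: 3 × 338 = 1014
    C–Cl: 1 × 340 = 340
    C–H: 9 × 408 = 3672
    H–Cl: 1 × 421 = 421
    Σ(formed) = 5447 kJ
  ΔH_I = 5340 − 5447 = −107 kJ
Reaction II:
  Bonds broken (reactants):
    Br–Br: 1 × 188 = 188
    C–H: 4 × 408 = 1632
    C=C: 1 × 629 = 629
    Σ(broken) = 2449 kJ
  Bonds formed (products):
    C–Br: 2 × 279 = 558
    C–C: 1 × 338 = 338
    C–H: 4 × 408 = 1632
    Σ(formed) = 2528 kJ
  ΔH_II = 2449 − 2528 = −79 kJ
ΔH_I − ΔH_II = −28 kJ, so reaction I has the more negative ΔH; |ΔH_I − ΔH_II| = 28 kJ.

Reaction I, by 28 kJ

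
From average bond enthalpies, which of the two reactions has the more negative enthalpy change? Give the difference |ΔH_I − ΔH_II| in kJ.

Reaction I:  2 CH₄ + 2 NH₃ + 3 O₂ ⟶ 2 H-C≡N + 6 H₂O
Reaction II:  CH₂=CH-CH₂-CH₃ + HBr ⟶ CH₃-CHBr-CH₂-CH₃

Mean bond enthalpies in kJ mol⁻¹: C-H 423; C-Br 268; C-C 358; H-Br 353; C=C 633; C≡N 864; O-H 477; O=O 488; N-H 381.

Reaction I:
  Bonds broken (reactants):
    C-H: 8 × 423 = 3384
    N-H: 6 × 381 = 2286
    O=O: 3 × 488 = 1464
    Σ(broken) = 7134 kJ
  Bonds formed (products):
    C≡N: 2 × 864 = 1728
    C-H: 2 × 423 = 846
    O-H: 12 × 477 = 5724
    Σ(formed) = 8298 kJ
  ΔH_I = 7134 − 8298 = −1164 kJ
Reaction II:
  Bonds broken (reactants):
    C-C: 2 × 358 = 716
    C-H: 8 × 423 = 3384
    C=C: 1 × 633 = 633
    H-Br: 1 × 353 = 353
    Σ(broken) = 5086 kJ
  Bonds formed (products):
    C-Br: 1 × 268 = 268
    C-C: 3 × 358 = 1074
    C-H: 9 × 423 = 3807
    Σ(formed) = 5149 kJ
  ΔH_II = 5086 − 5149 = −63 kJ
ΔH_I − ΔH_II = −1101 kJ, so reaction I has the more negative ΔH; |ΔH_I − ΔH_II| = 1101 kJ.

Reaction I, by 1101 kJ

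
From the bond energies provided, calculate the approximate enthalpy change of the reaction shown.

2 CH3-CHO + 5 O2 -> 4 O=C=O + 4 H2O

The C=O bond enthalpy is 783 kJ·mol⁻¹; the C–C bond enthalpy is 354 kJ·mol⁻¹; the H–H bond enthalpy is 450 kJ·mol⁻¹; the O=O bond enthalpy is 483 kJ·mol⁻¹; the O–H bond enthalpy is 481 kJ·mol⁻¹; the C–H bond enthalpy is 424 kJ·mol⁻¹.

Bonds broken (reactants):
  C–C: 2 × 354 = 708
  C–H: 8 × 424 = 3392
  C=O: 2 × 783 = 1566
  O=O: 5 × 483 = 2415
  Σ(broken) = 8081 kJ
Bonds formed (products):
  C=O: 8 × 783 = 6264
  O–H: 8 × 481 = 3848
  Σ(formed) = 10112 kJ
ΔH = Σ(broken) − Σ(formed) = 8081 − 10112 = −2031 kJ

ΔH ≈ −2031 kJ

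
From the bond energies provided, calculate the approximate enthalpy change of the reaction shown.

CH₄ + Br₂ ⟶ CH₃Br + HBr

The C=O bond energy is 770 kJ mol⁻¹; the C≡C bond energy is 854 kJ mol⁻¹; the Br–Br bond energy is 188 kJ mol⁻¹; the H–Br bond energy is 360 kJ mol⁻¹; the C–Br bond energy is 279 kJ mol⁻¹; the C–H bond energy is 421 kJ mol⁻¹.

Bonds broken (reactants):
  Br–Br: 1 × 188 = 188
  C–H: 4 × 421 = 1684
  Σ(broken) = 1872 kJ
Bonds formed (products):
  C–Br: 1 × 279 = 279
  C–H: 3 × 421 = 1263
  H–Br: 1 × 360 = 360
  Σ(formed) = 1902 kJ
ΔH = Σ(broken) − Σ(formed) = 1872 − 1902 = −30 kJ

ΔH ≈ −30 kJ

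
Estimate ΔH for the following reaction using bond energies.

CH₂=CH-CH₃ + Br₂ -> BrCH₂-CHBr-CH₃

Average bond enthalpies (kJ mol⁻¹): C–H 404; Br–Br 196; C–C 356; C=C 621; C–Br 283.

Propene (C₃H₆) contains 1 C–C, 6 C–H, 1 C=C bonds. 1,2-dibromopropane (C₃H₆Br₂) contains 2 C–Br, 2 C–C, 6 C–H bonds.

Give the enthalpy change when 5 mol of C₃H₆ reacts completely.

Bonds broken (reactants):
  Br–Br: 1 × 196 = 196
  C–C: 1 × 356 = 356
  C–H: 6 × 404 = 2424
  C=C: 1 × 621 = 621
  Σ(broken) = 3597 kJ
Bonds formed (products):
  C–Br: 2 × 283 = 566
  C–C: 2 × 356 = 712
  C–H: 6 × 404 = 2424
  Σ(formed) = 3702 kJ
ΔH = Σ(broken) − Σ(formed) = 3597 − 3702 = −105 kJ
For 5× the reaction as written: 5 × (−105) = −525 kJ

ΔH = −525 kJ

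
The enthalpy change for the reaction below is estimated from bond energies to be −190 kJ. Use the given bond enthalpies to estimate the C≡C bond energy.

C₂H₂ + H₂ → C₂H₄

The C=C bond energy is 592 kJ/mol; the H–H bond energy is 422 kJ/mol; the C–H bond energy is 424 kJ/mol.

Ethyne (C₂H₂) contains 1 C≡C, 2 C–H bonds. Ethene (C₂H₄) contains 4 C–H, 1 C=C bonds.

D(C≡C) ≈ 828 kJ/mol

Let D be the C≡C bond energy.
Σ(broken) = 1×D + 2×424 + 1×422 = 1270 + D
Σ(formed) = 4×424 + 1×592 = 2288
ΔH = Σ(broken) − Σ(formed) = (1270 + D) − (2288) = −1018 + D
Setting this equal to −190 kJ gives D = 828 kJ/mol.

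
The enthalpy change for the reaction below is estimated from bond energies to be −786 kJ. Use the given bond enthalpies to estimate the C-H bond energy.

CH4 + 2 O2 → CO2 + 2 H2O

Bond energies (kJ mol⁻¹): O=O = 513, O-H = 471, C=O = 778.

D(C-H) ≈ 407 kJ/mol

Let D be the C-H bond energy.
Σ(broken) = 4×D + 2×513 = 1026 + 4D
Σ(formed) = 2×778 + 4×471 = 3440
ΔH = Σ(broken) − Σ(formed) = (1026 + 4D) − (3440) = −2414 + 4D
Setting this equal to −786 kJ gives 4D = 1628, so D = 407 kJ/mol.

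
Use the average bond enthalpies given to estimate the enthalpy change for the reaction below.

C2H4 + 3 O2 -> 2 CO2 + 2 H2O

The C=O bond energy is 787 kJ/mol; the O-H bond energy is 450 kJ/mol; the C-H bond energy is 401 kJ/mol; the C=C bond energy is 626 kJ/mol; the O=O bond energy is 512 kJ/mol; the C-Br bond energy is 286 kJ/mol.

Bonds broken (reactants):
  C-H: 4 × 401 = 1604
  C=C: 1 × 626 = 626
  O=O: 3 × 512 = 1536
  Σ(broken) = 3766 kJ
Bonds formed (products):
  C=O: 4 × 787 = 3148
  O-H: 4 × 450 = 1800
  Σ(formed) = 4948 kJ
ΔH = Σ(broken) − Σ(formed) = 3766 − 4948 = −1182 kJ

ΔH ≈ −1182 kJ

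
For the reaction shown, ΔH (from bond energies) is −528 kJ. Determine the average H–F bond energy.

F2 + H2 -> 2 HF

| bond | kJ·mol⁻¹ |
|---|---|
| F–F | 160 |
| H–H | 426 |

D(H–F) ≈ 557 kJ/mol

Let D be the H–F bond energy.
Σ(broken) = 1×160 + 1×426 = 586
Σ(formed) = 2×D = 2D
ΔH = Σ(broken) − Σ(formed) = (586) − (2D) = +586 − 2D
Setting this equal to −528 kJ gives 2D = 1114, so D = 557 kJ/mol.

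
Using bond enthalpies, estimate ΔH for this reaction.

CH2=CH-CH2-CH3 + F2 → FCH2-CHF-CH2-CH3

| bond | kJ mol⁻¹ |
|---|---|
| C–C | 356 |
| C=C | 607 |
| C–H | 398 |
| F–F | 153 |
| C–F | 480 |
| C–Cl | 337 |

Bonds broken (reactants):
  C–C: 2 × 356 = 712
  C–H: 8 × 398 = 3184
  C=C: 1 × 607 = 607
  F–F: 1 × 153 = 153
  Σ(broken) = 4656 kJ
Bonds formed (products):
  C–C: 3 × 356 = 1068
  C–F: 2 × 480 = 960
  C–H: 8 × 398 = 3184
  Σ(formed) = 5212 kJ
ΔH = Σ(broken) − Σ(formed) = 4656 − 5212 = −556 kJ

ΔH ≈ −556 kJ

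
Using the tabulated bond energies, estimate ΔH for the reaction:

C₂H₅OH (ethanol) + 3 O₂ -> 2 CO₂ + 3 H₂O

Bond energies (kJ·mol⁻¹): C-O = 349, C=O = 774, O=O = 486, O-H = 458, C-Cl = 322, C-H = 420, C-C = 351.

ΔH ≈ −1128 kJ

Bonds broken (reactants):
  C-C: 1 × 351 = 351
  C-H: 5 × 420 = 2100
  C-O: 1 × 349 = 349
  O-H: 1 × 458 = 458
  O=O: 3 × 486 = 1458
  Σ(broken) = 4716 kJ
Bonds formed (products):
  C=O: 4 × 774 = 3096
  O-H: 6 × 458 = 2748
  Σ(formed) = 5844 kJ
ΔH = Σ(broken) − Σ(formed) = 4716 − 5844 = −1128 kJ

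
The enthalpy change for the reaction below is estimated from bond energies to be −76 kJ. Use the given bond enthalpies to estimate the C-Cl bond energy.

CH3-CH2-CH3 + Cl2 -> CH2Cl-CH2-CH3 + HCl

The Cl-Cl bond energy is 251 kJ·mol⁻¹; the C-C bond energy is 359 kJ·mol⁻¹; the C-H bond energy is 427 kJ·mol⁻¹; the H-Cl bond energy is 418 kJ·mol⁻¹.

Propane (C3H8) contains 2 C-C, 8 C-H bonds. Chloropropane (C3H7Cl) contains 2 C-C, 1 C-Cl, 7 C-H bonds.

D(C-Cl) ≈ 336 kJ/mol

Let D be the C-Cl bond energy.
Σ(broken) = 2×359 + 8×427 + 1×251 = 4385
Σ(formed) = 2×359 + 1×D + 7×427 + 1×418 = 4125 + D
ΔH = Σ(broken) − Σ(formed) = (4385) − (4125 + D) = +260 − D
Setting this equal to −76 kJ gives D = 336 kJ/mol.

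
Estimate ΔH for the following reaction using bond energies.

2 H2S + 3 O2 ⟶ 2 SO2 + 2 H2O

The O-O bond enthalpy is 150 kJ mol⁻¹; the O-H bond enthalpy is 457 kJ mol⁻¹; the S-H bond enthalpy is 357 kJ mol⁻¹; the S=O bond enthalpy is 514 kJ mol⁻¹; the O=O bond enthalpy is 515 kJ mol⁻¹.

ΔH ≈ −911 kJ

Bonds broken (reactants):
  O=O: 3 × 515 = 1545
  S-H: 4 × 357 = 1428
  Σ(broken) = 2973 kJ
Bonds formed (products):
  O-H: 4 × 457 = 1828
  S=O: 4 × 514 = 2056
  Σ(formed) = 3884 kJ
ΔH = Σ(broken) − Σ(formed) = 2973 − 3884 = −911 kJ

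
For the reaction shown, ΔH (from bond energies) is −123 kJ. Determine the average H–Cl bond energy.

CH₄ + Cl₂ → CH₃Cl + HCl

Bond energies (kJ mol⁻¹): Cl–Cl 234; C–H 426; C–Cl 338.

Let D be the H–Cl bond energy.
Σ(broken) = 4×426 + 1×234 = 1938
Σ(formed) = 1×338 + 3×426 + 1×D = 1616 + D
ΔH = Σ(broken) − Σ(formed) = (1938) − (1616 + D) = +322 − D
Setting this equal to −123 kJ gives D = 445 kJ/mol.

D(H–Cl) ≈ 445 kJ/mol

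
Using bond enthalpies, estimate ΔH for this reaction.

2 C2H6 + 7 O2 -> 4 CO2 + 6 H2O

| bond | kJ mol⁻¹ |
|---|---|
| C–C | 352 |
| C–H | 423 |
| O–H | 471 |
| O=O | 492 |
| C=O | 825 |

ΔH ≈ −3028 kJ

Bonds broken (reactants):
  C–C: 2 × 352 = 704
  C–H: 12 × 423 = 5076
  O=O: 7 × 492 = 3444
  Σ(broken) = 9224 kJ
Bonds formed (products):
  C=O: 8 × 825 = 6600
  O–H: 12 × 471 = 5652
  Σ(formed) = 12252 kJ
ΔH = Σ(broken) − Σ(formed) = 9224 − 12252 = −3028 kJ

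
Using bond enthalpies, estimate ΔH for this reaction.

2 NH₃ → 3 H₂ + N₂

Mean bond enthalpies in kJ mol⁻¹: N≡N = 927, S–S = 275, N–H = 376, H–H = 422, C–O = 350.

Bonds broken (reactants):
  N–H: 6 × 376 = 2256
  Σ(broken) = 2256 kJ
Bonds formed (products):
  H–H: 3 × 422 = 1266
  N≡N: 1 × 927 = 927
  Σ(formed) = 2193 kJ
ΔH = Σ(broken) − Σ(formed) = 2256 − 2193 = +63 kJ

ΔH ≈ +63 kJ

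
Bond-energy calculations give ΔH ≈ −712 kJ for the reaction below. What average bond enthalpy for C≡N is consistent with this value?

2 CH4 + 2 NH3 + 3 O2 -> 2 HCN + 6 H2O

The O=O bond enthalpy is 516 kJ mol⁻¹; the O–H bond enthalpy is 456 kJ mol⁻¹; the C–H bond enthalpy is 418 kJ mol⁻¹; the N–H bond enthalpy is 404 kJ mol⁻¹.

D(C≡N) ≈ 860 kJ/mol

Let D be the C≡N bond energy.
Σ(broken) = 8×418 + 6×404 + 3×516 = 7316
Σ(formed) = 2×D + 2×418 + 12×456 = 6308 + 2D
ΔH = Σ(broken) − Σ(formed) = (7316) − (6308 + 2D) = +1008 − 2D
Setting this equal to −712 kJ gives 2D = 1720, so D = 860 kJ/mol.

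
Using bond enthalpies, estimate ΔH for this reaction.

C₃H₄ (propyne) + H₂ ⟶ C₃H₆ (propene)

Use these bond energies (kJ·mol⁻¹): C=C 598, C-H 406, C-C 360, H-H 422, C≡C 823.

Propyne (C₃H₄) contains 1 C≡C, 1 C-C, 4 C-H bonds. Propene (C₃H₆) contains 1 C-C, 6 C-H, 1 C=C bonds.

Bonds broken (reactants):
  C≡C: 1 × 823 = 823
  C-C: 1 × 360 = 360
  C-H: 4 × 406 = 1624
  H-H: 1 × 422 = 422
  Σ(broken) = 3229 kJ
Bonds formed (products):
  C-C: 1 × 360 = 360
  C-H: 6 × 406 = 2436
  C=C: 1 × 598 = 598
  Σ(formed) = 3394 kJ
ΔH = Σ(broken) − Σ(formed) = 3229 − 3394 = −165 kJ

ΔH ≈ −165 kJ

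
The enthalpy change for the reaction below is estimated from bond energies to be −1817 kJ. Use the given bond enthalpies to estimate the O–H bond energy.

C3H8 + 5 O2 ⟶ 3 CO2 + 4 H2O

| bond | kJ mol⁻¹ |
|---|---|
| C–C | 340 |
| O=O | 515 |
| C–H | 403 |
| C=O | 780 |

D(O–H) ≈ 452 kJ/mol

Let D be the O–H bond energy.
Σ(broken) = 2×340 + 8×403 + 5×515 = 6479
Σ(formed) = 6×780 + 8×D = 4680 + 8D
ΔH = Σ(broken) − Σ(formed) = (6479) − (4680 + 8D) = +1799 − 8D
Setting this equal to −1817 kJ gives 8D = 3616, so D = 452 kJ/mol.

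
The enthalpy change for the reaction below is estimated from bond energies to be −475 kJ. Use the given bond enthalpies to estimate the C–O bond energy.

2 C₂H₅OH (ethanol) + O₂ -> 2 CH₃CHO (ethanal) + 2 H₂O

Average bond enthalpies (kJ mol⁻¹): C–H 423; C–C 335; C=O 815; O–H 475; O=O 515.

Let D be the C–O bond energy.
Σ(broken) = 2×335 + 10×423 + 2×D + 2×475 + 1×515 = 6365 + 2D
Σ(formed) = 2×335 + 8×423 + 2×815 + 4×475 = 7584
ΔH = Σ(broken) − Σ(formed) = (6365 + 2D) − (7584) = −1219 + 2D
Setting this equal to −475 kJ gives 2D = 744, so D = 372 kJ/mol.

D(C–O) ≈ 372 kJ/mol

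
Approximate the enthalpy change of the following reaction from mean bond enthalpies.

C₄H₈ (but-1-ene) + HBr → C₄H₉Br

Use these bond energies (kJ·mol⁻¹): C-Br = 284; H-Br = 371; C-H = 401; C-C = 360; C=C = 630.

ΔH ≈ −44 kJ

Bonds broken (reactants):
  C-C: 2 × 360 = 720
  C-H: 8 × 401 = 3208
  C=C: 1 × 630 = 630
  H-Br: 1 × 371 = 371
  Σ(broken) = 4929 kJ
Bonds formed (products):
  C-Br: 1 × 284 = 284
  C-C: 3 × 360 = 1080
  C-H: 9 × 401 = 3609
  Σ(formed) = 4973 kJ
ΔH = Σ(broken) − Σ(formed) = 4929 − 4973 = −44 kJ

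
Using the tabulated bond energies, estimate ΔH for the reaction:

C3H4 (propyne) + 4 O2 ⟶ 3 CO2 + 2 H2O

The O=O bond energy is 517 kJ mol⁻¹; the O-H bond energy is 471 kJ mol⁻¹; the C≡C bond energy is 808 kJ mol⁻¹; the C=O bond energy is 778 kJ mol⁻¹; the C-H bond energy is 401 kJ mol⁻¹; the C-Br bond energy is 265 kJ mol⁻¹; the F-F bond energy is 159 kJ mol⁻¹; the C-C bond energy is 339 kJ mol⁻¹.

Bonds broken (reactants):
  C≡C: 1 × 808 = 808
  C-C: 1 × 339 = 339
  C-H: 4 × 401 = 1604
  O=O: 4 × 517 = 2068
  Σ(broken) = 4819 kJ
Bonds formed (products):
  C=O: 6 × 778 = 4668
  O-H: 4 × 471 = 1884
  Σ(formed) = 6552 kJ
ΔH = Σ(broken) − Σ(formed) = 4819 − 6552 = −1733 kJ

ΔH ≈ −1733 kJ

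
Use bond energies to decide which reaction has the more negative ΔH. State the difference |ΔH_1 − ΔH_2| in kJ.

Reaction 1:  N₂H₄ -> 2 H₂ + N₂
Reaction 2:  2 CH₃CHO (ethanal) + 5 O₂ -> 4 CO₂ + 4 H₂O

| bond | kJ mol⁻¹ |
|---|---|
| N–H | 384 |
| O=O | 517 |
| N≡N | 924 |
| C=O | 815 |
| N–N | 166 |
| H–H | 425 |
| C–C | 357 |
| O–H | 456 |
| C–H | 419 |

Reaction 1:
  Bonds broken (reactants):
    N–H: 4 × 384 = 1536
    N–N: 1 × 166 = 166
    Σ(broken) = 1702 kJ
  Bonds formed (products):
    H–H: 2 × 425 = 850
    N≡N: 1 × 924 = 924
    Σ(formed) = 1774 kJ
  ΔH_1 = 1702 − 1774 = −72 kJ
Reaction 2:
  Bonds broken (reactants):
    C–C: 2 × 357 = 714
    C–H: 8 × 419 = 3352
    C=O: 2 × 815 = 1630
    O=O: 5 × 517 = 2585
    Σ(broken) = 8281 kJ
  Bonds formed (products):
    C=O: 8 × 815 = 6520
    O–H: 8 × 456 = 3648
    Σ(formed) = 10168 kJ
  ΔH_2 = 8281 − 10168 = −1887 kJ
ΔH_1 − ΔH_2 = +1815 kJ, so reaction 2 has the more negative ΔH; |ΔH_1 − ΔH_2| = 1815 kJ.

Reaction 2, by 1815 kJ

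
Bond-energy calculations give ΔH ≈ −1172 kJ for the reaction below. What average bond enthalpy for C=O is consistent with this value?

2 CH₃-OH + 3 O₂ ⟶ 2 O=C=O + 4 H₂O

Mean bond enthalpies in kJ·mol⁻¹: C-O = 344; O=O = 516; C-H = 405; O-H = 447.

Let D be the C=O bond energy.
Σ(broken) = 6×405 + 2×344 + 2×447 + 3×516 = 5560
Σ(formed) = 4×D + 8×447 = 3576 + 4D
ΔH = Σ(broken) − Σ(formed) = (5560) − (3576 + 4D) = +1984 − 4D
Setting this equal to −1172 kJ gives 4D = 3156, so D = 789 kJ/mol.

D(C=O) ≈ 789 kJ/mol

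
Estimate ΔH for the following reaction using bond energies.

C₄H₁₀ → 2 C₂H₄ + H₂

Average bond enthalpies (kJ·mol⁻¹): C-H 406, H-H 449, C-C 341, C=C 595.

Bonds broken (reactants):
  C-C: 3 × 341 = 1023
  C-H: 10 × 406 = 4060
  Σ(broken) = 5083 kJ
Bonds formed (products):
  C-H: 8 × 406 = 3248
  C=C: 2 × 595 = 1190
  H-H: 1 × 449 = 449
  Σ(formed) = 4887 kJ
ΔH = Σ(broken) − Σ(formed) = 5083 − 4887 = +196 kJ

ΔH ≈ +196 kJ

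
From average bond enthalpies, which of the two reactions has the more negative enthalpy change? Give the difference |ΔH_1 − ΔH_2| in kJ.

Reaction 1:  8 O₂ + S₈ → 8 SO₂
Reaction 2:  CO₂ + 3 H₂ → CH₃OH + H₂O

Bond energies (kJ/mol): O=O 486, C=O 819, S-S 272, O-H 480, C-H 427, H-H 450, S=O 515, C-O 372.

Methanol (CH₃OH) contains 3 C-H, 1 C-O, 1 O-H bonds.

Reaction 1, by 2071 kJ

Reaction 1:
  Bonds broken (reactants):
    O=O: 8 × 486 = 3888
    S-S: 8 × 272 = 2176
    Σ(broken) = 6064 kJ
  Bonds formed (products):
    S=O: 16 × 515 = 8240
    Σ(formed) = 8240 kJ
  ΔH_1 = 6064 − 8240 = −2176 kJ
Reaction 2:
  Bonds broken (reactants):
    C=O: 2 × 819 = 1638
    H-H: 3 × 450 = 1350
    Σ(broken) = 2988 kJ
  Bonds formed (products):
    C-H: 3 × 427 = 1281
    C-O: 1 × 372 = 372
    O-H: 3 × 480 = 1440
    Σ(formed) = 3093 kJ
  ΔH_2 = 2988 − 3093 = −105 kJ
ΔH_1 − ΔH_2 = −2071 kJ, so reaction 1 has the more negative ΔH; |ΔH_1 − ΔH_2| = 2071 kJ.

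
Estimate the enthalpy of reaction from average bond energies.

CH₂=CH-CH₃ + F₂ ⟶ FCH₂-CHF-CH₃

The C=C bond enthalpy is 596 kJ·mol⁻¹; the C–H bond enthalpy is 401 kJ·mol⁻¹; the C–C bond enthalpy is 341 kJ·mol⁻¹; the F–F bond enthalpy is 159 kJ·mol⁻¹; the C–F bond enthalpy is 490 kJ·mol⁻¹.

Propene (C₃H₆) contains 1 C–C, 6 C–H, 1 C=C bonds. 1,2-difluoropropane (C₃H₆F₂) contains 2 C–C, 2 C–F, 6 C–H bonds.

ΔH ≈ −566 kJ

Bonds broken (reactants):
  C–C: 1 × 341 = 341
  C–H: 6 × 401 = 2406
  C=C: 1 × 596 = 596
  F–F: 1 × 159 = 159
  Σ(broken) = 3502 kJ
Bonds formed (products):
  C–C: 2 × 341 = 682
  C–F: 2 × 490 = 980
  C–H: 6 × 401 = 2406
  Σ(formed) = 4068 kJ
ΔH = Σ(broken) − Σ(formed) = 3502 − 4068 = −566 kJ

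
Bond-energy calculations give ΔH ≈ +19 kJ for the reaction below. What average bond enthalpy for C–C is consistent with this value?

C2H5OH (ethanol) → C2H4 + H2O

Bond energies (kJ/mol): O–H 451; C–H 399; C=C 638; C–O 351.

D(C–C) ≈ 358 kJ/mol

Let D be the C–C bond energy.
Σ(broken) = 1×D + 5×399 + 1×351 + 1×451 = 2797 + D
Σ(formed) = 4×399 + 1×638 + 2×451 = 3136
ΔH = Σ(broken) − Σ(formed) = (2797 + D) − (3136) = −339 + D
Setting this equal to +19 kJ gives D = 358 kJ/mol.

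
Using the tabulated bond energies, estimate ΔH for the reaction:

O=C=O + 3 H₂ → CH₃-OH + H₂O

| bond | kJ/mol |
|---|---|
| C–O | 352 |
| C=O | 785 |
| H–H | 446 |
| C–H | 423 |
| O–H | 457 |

Bonds broken (reactants):
  C=O: 2 × 785 = 1570
  H–H: 3 × 446 = 1338
  Σ(broken) = 2908 kJ
Bonds formed (products):
  C–H: 3 × 423 = 1269
  C–O: 1 × 352 = 352
  O–H: 3 × 457 = 1371
  Σ(formed) = 2992 kJ
ΔH = Σ(broken) − Σ(formed) = 2908 − 2992 = −84 kJ

ΔH ≈ −84 kJ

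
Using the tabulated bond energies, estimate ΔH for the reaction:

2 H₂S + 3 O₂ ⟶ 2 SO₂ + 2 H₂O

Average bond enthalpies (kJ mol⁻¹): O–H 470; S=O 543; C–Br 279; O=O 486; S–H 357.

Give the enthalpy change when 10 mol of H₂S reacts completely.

Bonds broken (reactants):
  O=O: 3 × 486 = 1458
  S–H: 4 × 357 = 1428
  Σ(broken) = 2886 kJ
Bonds formed (products):
  O–H: 4 × 470 = 1880
  S=O: 4 × 543 = 2172
  Σ(formed) = 4052 kJ
ΔH = Σ(broken) − Σ(formed) = 2886 − 4052 = −1166 kJ
For 5× the reaction as written: 5 × (−1166) = −5830 kJ

ΔH = −5830 kJ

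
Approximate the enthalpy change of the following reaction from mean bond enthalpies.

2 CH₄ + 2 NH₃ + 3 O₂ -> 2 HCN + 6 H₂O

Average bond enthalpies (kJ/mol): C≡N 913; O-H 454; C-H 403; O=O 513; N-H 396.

Bonds broken (reactants):
  C-H: 8 × 403 = 3224
  N-H: 6 × 396 = 2376
  O=O: 3 × 513 = 1539
  Σ(broken) = 7139 kJ
Bonds formed (products):
  C≡N: 2 × 913 = 1826
  C-H: 2 × 403 = 806
  O-H: 12 × 454 = 5448
  Σ(formed) = 8080 kJ
ΔH = Σ(broken) − Σ(formed) = 7139 − 8080 = −941 kJ

ΔH ≈ −941 kJ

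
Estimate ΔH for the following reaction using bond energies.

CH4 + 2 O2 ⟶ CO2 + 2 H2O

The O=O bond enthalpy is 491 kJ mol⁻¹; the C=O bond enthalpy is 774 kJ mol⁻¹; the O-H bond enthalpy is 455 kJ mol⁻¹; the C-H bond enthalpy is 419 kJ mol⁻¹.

Bonds broken (reactants):
  C-H: 4 × 419 = 1676
  O=O: 2 × 491 = 982
  Σ(broken) = 2658 kJ
Bonds formed (products):
  C=O: 2 × 774 = 1548
  O-H: 4 × 455 = 1820
  Σ(formed) = 3368 kJ
ΔH = Σ(broken) − Σ(formed) = 2658 − 3368 = −710 kJ

ΔH ≈ −710 kJ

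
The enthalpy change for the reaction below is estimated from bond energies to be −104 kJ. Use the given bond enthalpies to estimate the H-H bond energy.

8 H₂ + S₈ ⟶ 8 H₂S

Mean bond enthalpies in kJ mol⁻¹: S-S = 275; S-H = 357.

Let D be the H-H bond energy.
Σ(broken) = 8×D + 8×275 = 2200 + 8D
Σ(formed) = 16×357 = 5712
ΔH = Σ(broken) − Σ(formed) = (2200 + 8D) − (5712) = −3512 + 8D
Setting this equal to −104 kJ gives 8D = 3408, so D = 426 kJ/mol.

D(H-H) ≈ 426 kJ/mol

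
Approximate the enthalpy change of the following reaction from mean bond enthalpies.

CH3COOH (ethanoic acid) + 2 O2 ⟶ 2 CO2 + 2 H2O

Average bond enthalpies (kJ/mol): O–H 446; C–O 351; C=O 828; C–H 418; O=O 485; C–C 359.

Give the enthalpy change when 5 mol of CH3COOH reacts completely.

Bonds broken (reactants):
  C–C: 1 × 359 = 359
  C–H: 3 × 418 = 1254
  C–O: 1 × 351 = 351
  C=O: 1 × 828 = 828
  O–H: 1 × 446 = 446
  O=O: 2 × 485 = 970
  Σ(broken) = 4208 kJ
Bonds formed (products):
  C=O: 4 × 828 = 3312
  O–H: 4 × 446 = 1784
  Σ(formed) = 5096 kJ
ΔH = Σ(broken) − Σ(formed) = 4208 − 5096 = −888 kJ
For 5× the reaction as written: 5 × (−888) = −4440 kJ

ΔH = −4440 kJ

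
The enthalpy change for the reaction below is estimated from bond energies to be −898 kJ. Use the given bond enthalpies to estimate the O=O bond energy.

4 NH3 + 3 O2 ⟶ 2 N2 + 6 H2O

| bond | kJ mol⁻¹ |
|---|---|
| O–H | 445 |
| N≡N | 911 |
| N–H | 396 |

Let D be the O=O bond energy.
Σ(broken) = 12×396 + 3×D = 4752 + 3D
Σ(formed) = 2×911 + 12×445 = 7162
ΔH = Σ(broken) − Σ(formed) = (4752 + 3D) − (7162) = −2410 + 3D
Setting this equal to −898 kJ gives 3D = 1512, so D = 504 kJ/mol.

D(O=O) ≈ 504 kJ/mol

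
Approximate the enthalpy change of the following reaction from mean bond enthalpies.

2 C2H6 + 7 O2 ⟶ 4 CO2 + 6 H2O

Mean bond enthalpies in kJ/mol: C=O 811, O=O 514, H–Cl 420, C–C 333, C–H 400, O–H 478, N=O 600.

ΔH ≈ −3160 kJ

Bonds broken (reactants):
  C–C: 2 × 333 = 666
  C–H: 12 × 400 = 4800
  O=O: 7 × 514 = 3598
  Σ(broken) = 9064 kJ
Bonds formed (products):
  C=O: 8 × 811 = 6488
  O–H: 12 × 478 = 5736
  Σ(formed) = 12224 kJ
ΔH = Σ(broken) − Σ(formed) = 9064 − 12224 = −3160 kJ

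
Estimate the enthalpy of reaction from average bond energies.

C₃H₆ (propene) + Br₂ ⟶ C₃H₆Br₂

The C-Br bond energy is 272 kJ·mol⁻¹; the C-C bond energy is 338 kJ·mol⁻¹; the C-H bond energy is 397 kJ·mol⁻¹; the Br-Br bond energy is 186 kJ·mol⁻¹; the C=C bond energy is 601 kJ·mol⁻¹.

Bonds broken (reactants):
  Br-Br: 1 × 186 = 186
  C-C: 1 × 338 = 338
  C-H: 6 × 397 = 2382
  C=C: 1 × 601 = 601
  Σ(broken) = 3507 kJ
Bonds formed (products):
  C-Br: 2 × 272 = 544
  C-C: 2 × 338 = 676
  C-H: 6 × 397 = 2382
  Σ(formed) = 3602 kJ
ΔH = Σ(broken) − Σ(formed) = 3507 − 3602 = −95 kJ

ΔH ≈ −95 kJ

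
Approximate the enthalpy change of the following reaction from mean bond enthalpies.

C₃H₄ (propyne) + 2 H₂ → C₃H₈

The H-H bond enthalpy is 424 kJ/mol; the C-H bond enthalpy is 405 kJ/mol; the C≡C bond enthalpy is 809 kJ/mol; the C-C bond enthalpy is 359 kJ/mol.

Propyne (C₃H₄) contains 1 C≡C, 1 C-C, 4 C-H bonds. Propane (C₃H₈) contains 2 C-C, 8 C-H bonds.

Bonds broken (reactants):
  C≡C: 1 × 809 = 809
  C-C: 1 × 359 = 359
  C-H: 4 × 405 = 1620
  H-H: 2 × 424 = 848
  Σ(broken) = 3636 kJ
Bonds formed (products):
  C-C: 2 × 359 = 718
  C-H: 8 × 405 = 3240
  Σ(formed) = 3958 kJ
ΔH = Σ(broken) − Σ(formed) = 3636 − 3958 = −322 kJ

ΔH ≈ −322 kJ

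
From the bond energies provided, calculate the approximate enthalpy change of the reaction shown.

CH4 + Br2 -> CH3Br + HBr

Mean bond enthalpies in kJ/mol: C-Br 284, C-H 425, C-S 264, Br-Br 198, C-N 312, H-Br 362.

ΔH ≈ −23 kJ

Bonds broken (reactants):
  Br-Br: 1 × 198 = 198
  C-H: 4 × 425 = 1700
  Σ(broken) = 1898 kJ
Bonds formed (products):
  C-Br: 1 × 284 = 284
  C-H: 3 × 425 = 1275
  H-Br: 1 × 362 = 362
  Σ(formed) = 1921 kJ
ΔH = Σ(broken) − Σ(formed) = 1898 − 1921 = −23 kJ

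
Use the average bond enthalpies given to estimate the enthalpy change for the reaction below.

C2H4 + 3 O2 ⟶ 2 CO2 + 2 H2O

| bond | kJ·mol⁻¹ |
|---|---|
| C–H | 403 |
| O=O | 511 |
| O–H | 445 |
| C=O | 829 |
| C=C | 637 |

Bonds broken (reactants):
  C–H: 4 × 403 = 1612
  C=C: 1 × 637 = 637
  O=O: 3 × 511 = 1533
  Σ(broken) = 3782 kJ
Bonds formed (products):
  C=O: 4 × 829 = 3316
  O–H: 4 × 445 = 1780
  Σ(formed) = 5096 kJ
ΔH = Σ(broken) − Σ(formed) = 3782 − 5096 = −1314 kJ

ΔH ≈ −1314 kJ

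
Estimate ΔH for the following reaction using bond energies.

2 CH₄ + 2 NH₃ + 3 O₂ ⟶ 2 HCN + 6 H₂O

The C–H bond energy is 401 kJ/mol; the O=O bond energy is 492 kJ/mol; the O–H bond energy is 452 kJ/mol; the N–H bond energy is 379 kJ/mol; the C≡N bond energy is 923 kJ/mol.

ΔH ≈ −1114 kJ

Bonds broken (reactants):
  C–H: 8 × 401 = 3208
  N–H: 6 × 379 = 2274
  O=O: 3 × 492 = 1476
  Σ(broken) = 6958 kJ
Bonds formed (products):
  C≡N: 2 × 923 = 1846
  C–H: 2 × 401 = 802
  O–H: 12 × 452 = 5424
  Σ(formed) = 8072 kJ
ΔH = Σ(broken) − Σ(formed) = 6958 − 8072 = −1114 kJ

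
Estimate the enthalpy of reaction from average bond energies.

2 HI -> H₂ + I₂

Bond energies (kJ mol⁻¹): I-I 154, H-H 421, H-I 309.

ΔH ≈ +43 kJ

Bonds broken (reactants):
  H-I: 2 × 309 = 618
  Σ(broken) = 618 kJ
Bonds formed (products):
  H-H: 1 × 421 = 421
  I-I: 1 × 154 = 154
  Σ(formed) = 575 kJ
ΔH = Σ(broken) − Σ(formed) = 618 − 575 = +43 kJ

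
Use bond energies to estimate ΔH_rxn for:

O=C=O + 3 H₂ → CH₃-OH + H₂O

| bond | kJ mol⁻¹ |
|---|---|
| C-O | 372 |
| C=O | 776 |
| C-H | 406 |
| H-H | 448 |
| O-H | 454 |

Bonds broken (reactants):
  C=O: 2 × 776 = 1552
  H-H: 3 × 448 = 1344
  Σ(broken) = 2896 kJ
Bonds formed (products):
  C-H: 3 × 406 = 1218
  C-O: 1 × 372 = 372
  O-H: 3 × 454 = 1362
  Σ(formed) = 2952 kJ
ΔH = Σ(broken) − Σ(formed) = 2896 − 2952 = −56 kJ

ΔH ≈ −56 kJ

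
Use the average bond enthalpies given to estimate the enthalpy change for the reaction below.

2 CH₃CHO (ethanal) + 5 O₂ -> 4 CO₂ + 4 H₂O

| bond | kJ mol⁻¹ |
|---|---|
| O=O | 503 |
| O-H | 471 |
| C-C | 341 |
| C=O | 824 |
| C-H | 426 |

Bonds broken (reactants):
  C-C: 2 × 341 = 682
  C-H: 8 × 426 = 3408
  C=O: 2 × 824 = 1648
  O=O: 5 × 503 = 2515
  Σ(broken) = 8253 kJ
Bonds formed (products):
  C=O: 8 × 824 = 6592
  O-H: 8 × 471 = 3768
  Σ(formed) = 10360 kJ
ΔH = Σ(broken) − Σ(formed) = 8253 − 10360 = −2107 kJ

ΔH ≈ −2107 kJ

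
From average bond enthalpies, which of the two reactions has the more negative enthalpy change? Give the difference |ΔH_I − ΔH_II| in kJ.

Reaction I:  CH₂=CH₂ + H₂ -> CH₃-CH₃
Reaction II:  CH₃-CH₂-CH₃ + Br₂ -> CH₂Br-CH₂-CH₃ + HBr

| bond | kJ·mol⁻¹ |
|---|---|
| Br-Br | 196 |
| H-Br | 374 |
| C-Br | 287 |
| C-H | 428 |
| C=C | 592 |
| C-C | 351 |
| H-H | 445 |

Reaction I, by 133 kJ

Reaction I:
  Bonds broken (reactants):
    C-H: 4 × 428 = 1712
    C=C: 1 × 592 = 592
    H-H: 1 × 445 = 445
    Σ(broken) = 2749 kJ
  Bonds formed (products):
    C-C: 1 × 351 = 351
    C-H: 6 × 428 = 2568
    Σ(formed) = 2919 kJ
  ΔH_I = 2749 − 2919 = −170 kJ
Reaction II:
  Bonds broken (reactants):
    Br-Br: 1 × 196 = 196
    C-C: 2 × 351 = 702
    C-H: 8 × 428 = 3424
    Σ(broken) = 4322 kJ
  Bonds formed (products):
    C-Br: 1 × 287 = 287
    C-C: 2 × 351 = 702
    C-H: 7 × 428 = 2996
    H-Br: 1 × 374 = 374
    Σ(formed) = 4359 kJ
  ΔH_II = 4322 − 4359 = −37 kJ
ΔH_I − ΔH_II = −133 kJ, so reaction I has the more negative ΔH; |ΔH_I − ΔH_II| = 133 kJ.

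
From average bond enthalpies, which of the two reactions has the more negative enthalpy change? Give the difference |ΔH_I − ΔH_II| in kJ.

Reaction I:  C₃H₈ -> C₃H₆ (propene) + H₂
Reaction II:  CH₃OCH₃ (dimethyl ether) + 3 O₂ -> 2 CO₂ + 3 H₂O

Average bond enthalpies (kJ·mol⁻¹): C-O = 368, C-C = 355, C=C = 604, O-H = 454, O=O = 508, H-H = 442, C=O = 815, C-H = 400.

Reaction I:
  Bonds broken (reactants):
    C-C: 2 × 355 = 710
    C-H: 8 × 400 = 3200
    Σ(broken) = 3910 kJ
  Bonds formed (products):
    C-C: 1 × 355 = 355
    C-H: 6 × 400 = 2400
    C=C: 1 × 604 = 604
    H-H: 1 × 442 = 442
    Σ(formed) = 3801 kJ
  ΔH_I = 3910 − 3801 = +109 kJ
Reaction II:
  Bonds broken (reactants):
    C-H: 6 × 400 = 2400
    C-O: 2 × 368 = 736
    O=O: 3 × 508 = 1524
    Σ(broken) = 4660 kJ
  Bonds formed (products):
    C=O: 4 × 815 = 3260
    O-H: 6 × 454 = 2724
    Σ(formed) = 5984 kJ
  ΔH_II = 4660 − 5984 = −1324 kJ
ΔH_I − ΔH_II = +1433 kJ, so reaction II has the more negative ΔH; |ΔH_I − ΔH_II| = 1433 kJ.

Reaction II, by 1433 kJ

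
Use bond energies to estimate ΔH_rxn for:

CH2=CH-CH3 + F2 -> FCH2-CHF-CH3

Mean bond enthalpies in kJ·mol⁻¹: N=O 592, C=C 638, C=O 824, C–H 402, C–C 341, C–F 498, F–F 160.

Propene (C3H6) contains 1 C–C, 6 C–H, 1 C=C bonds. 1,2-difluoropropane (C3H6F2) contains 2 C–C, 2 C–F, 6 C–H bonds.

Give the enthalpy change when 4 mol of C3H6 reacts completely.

Bonds broken (reactants):
  C–C: 1 × 341 = 341
  C–H: 6 × 402 = 2412
  C=C: 1 × 638 = 638
  F–F: 1 × 160 = 160
  Σ(broken) = 3551 kJ
Bonds formed (products):
  C–C: 2 × 341 = 682
  C–F: 2 × 498 = 996
  C–H: 6 × 402 = 2412
  Σ(formed) = 4090 kJ
ΔH = Σ(broken) − Σ(formed) = 3551 − 4090 = −539 kJ
For 4× the reaction as written: 4 × (−539) = −2156 kJ

ΔH = −2156 kJ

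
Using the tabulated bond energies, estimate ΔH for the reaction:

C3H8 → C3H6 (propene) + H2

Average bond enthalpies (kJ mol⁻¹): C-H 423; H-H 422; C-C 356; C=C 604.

Bonds broken (reactants):
  C-C: 2 × 356 = 712
  C-H: 8 × 423 = 3384
  Σ(broken) = 4096 kJ
Bonds formed (products):
  C-C: 1 × 356 = 356
  C-H: 6 × 423 = 2538
  C=C: 1 × 604 = 604
  H-H: 1 × 422 = 422
  Σ(formed) = 3920 kJ
ΔH = Σ(broken) − Σ(formed) = 4096 − 3920 = +176 kJ

ΔH ≈ +176 kJ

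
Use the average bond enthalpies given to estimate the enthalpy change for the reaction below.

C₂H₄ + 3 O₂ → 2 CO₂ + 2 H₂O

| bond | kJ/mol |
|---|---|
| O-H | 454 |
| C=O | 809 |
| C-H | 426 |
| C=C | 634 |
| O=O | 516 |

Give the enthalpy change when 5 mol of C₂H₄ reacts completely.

ΔH = −5830 kJ

Bonds broken (reactants):
  C-H: 4 × 426 = 1704
  C=C: 1 × 634 = 634
  O=O: 3 × 516 = 1548
  Σ(broken) = 3886 kJ
Bonds formed (products):
  C=O: 4 × 809 = 3236
  O-H: 4 × 454 = 1816
  Σ(formed) = 5052 kJ
ΔH = Σ(broken) − Σ(formed) = 3886 − 5052 = −1166 kJ
For 5× the reaction as written: 5 × (−1166) = −5830 kJ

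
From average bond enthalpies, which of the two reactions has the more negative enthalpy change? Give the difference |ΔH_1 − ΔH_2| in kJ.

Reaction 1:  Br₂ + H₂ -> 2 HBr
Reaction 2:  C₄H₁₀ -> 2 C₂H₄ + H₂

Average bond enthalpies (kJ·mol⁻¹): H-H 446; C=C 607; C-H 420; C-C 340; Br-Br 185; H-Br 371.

Reaction 1:
  Bonds broken (reactants):
    Br-Br: 1 × 185 = 185
    H-H: 1 × 446 = 446
    Σ(broken) = 631 kJ
  Bonds formed (products):
    H-Br: 2 × 371 = 742
    Σ(formed) = 742 kJ
  ΔH_1 = 631 − 742 = −111 kJ
Reaction 2:
  Bonds broken (reactants):
    C-C: 3 × 340 = 1020
    C-H: 10 × 420 = 4200
    Σ(broken) = 5220 kJ
  Bonds formed (products):
    C-H: 8 × 420 = 3360
    C=C: 2 × 607 = 1214
    H-H: 1 × 446 = 446
    Σ(formed) = 5020 kJ
  ΔH_2 = 5220 − 5020 = +200 kJ
ΔH_1 − ΔH_2 = −311 kJ, so reaction 1 has the more negative ΔH; |ΔH_1 − ΔH_2| = 311 kJ.

Reaction 1, by 311 kJ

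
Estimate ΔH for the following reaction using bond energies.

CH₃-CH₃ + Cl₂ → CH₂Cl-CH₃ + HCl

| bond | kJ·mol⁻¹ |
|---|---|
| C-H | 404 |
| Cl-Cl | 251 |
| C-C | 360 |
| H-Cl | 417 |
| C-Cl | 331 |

Bonds broken (reactants):
  C-C: 1 × 360 = 360
  C-H: 6 × 404 = 2424
  Cl-Cl: 1 × 251 = 251
  Σ(broken) = 3035 kJ
Bonds formed (products):
  C-C: 1 × 360 = 360
  C-Cl: 1 × 331 = 331
  C-H: 5 × 404 = 2020
  H-Cl: 1 × 417 = 417
  Σ(formed) = 3128 kJ
ΔH = Σ(broken) − Σ(formed) = 3035 − 3128 = −93 kJ

ΔH ≈ −93 kJ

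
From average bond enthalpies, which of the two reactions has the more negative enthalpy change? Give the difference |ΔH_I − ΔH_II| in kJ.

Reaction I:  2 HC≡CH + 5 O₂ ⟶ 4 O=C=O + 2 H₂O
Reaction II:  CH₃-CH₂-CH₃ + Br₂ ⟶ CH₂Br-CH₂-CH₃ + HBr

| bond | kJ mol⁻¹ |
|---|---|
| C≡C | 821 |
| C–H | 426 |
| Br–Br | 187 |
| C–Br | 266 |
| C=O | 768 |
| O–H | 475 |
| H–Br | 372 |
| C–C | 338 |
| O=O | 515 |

Reaction I, by 2098 kJ

Reaction I:
  Bonds broken (reactants):
    C≡C: 2 × 821 = 1642
    C–H: 4 × 426 = 1704
    O=O: 5 × 515 = 2575
    Σ(broken) = 5921 kJ
  Bonds formed (products):
    C=O: 8 × 768 = 6144
    O–H: 4 × 475 = 1900
    Σ(formed) = 8044 kJ
  ΔH_I = 5921 − 8044 = −2123 kJ
Reaction II:
  Bonds broken (reactants):
    Br–Br: 1 × 187 = 187
    C–C: 2 × 338 = 676
    C–H: 8 × 426 = 3408
    Σ(broken) = 4271 kJ
  Bonds formed (products):
    C–Br: 1 × 266 = 266
    C–C: 2 × 338 = 676
    C–H: 7 × 426 = 2982
    H–Br: 1 × 372 = 372
    Σ(formed) = 4296 kJ
  ΔH_II = 4271 − 4296 = −25 kJ
ΔH_I − ΔH_II = −2098 kJ, so reaction I has the more negative ΔH; |ΔH_I − ΔH_II| = 2098 kJ.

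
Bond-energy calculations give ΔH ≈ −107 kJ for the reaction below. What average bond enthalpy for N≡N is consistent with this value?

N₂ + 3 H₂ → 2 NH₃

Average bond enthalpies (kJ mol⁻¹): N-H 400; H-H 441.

D(N≡N) ≈ 970 kJ/mol

Let D be the N≡N bond energy.
Σ(broken) = 3×441 + 1×D = 1323 + D
Σ(formed) = 6×400 = 2400
ΔH = Σ(broken) − Σ(formed) = (1323 + D) − (2400) = −1077 + D
Setting this equal to −107 kJ gives D = 970 kJ/mol.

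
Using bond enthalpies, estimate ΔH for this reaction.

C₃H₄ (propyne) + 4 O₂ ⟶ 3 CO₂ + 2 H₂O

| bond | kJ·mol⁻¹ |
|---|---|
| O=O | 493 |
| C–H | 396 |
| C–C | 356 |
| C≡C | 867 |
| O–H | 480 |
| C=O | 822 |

ΔH ≈ −2073 kJ

Bonds broken (reactants):
  C≡C: 1 × 867 = 867
  C–C: 1 × 356 = 356
  C–H: 4 × 396 = 1584
  O=O: 4 × 493 = 1972
  Σ(broken) = 4779 kJ
Bonds formed (products):
  C=O: 6 × 822 = 4932
  O–H: 4 × 480 = 1920
  Σ(formed) = 6852 kJ
ΔH = Σ(broken) − Σ(formed) = 4779 − 6852 = −2073 kJ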